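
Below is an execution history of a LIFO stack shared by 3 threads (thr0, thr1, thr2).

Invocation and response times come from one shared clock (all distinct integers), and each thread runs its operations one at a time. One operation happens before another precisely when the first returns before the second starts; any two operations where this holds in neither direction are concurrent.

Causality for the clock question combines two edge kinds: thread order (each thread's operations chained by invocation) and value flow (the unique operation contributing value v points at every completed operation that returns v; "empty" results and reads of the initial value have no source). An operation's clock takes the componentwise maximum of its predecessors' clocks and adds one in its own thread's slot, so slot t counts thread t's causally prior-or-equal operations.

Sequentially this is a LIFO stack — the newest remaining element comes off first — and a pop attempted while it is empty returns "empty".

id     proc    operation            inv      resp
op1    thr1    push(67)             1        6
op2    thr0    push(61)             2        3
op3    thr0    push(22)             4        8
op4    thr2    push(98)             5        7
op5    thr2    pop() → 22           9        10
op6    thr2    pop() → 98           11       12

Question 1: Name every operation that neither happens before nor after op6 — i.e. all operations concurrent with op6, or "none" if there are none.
none

concurrent with op6 ([11,12]): every op whose interval crosses 11..12
op1 [1,6]: before
op2 [2,3]: before
op3 [4,8]: before
op4 [5,7]: before
op5 [9,10]: before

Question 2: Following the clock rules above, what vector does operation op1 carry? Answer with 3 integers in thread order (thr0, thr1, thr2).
(0, 1, 0)

op4 (invocation 5): nothing precedes it; thr2's component alone gives (0, 0, 1)
op1 (invocation 1): nothing precedes it; thr1's component alone gives (0, 1, 0)
op2 (invocation 2): nothing precedes it; thr0's component alone gives (1, 0, 0)
from VC(op2)=(1, 0, 0), op3 (invoked 4) maxes components and bumps thr0 → (2, 0, 0)
from VC(op3)=(2, 0, 0), VC(op4)=(0, 0, 1), op5 (invoked 9) maxes components and bumps thr2 → (2, 0, 2)
from VC(op4)=(0, 0, 1), VC(op5)=(2, 0, 2), op6 (invoked 11) maxes components and bumps thr2 → (2, 0, 3)
target: VC(op1) = (0, 1, 0)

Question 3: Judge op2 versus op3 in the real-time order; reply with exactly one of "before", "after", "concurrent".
before

op2 spans [2,3], op3 spans [4,8]
resp(op2)=3 < inv(op3)=4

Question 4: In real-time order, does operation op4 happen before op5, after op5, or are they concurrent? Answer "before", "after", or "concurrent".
before

op4 spans [5,7], op5 spans [9,10]
resp(op4)=7 < inv(op5)=9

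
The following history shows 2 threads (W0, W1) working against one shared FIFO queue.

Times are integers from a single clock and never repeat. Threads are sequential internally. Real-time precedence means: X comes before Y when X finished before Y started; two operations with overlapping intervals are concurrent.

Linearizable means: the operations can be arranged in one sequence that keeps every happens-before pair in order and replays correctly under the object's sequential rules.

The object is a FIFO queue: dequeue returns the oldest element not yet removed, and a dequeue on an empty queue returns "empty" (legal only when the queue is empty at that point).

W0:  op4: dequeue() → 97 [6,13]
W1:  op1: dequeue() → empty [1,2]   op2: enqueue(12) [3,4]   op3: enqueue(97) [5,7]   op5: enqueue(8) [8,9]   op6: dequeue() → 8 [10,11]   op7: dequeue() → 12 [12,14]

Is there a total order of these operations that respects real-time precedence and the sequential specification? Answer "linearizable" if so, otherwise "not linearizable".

already the first 11 events (up to op6's response at time 11) admit no linearization; the first 10 still do
the completed operations (5 total) allow one real-time order; the FIFO queue replay rejects it
completion choices over the 1 pending operation (op4) were checked; none helps
one such order, op1, op2, op3, op5, op6 (pending dropped), breaks at step 5 where op6 dequeue() → 8 is illegal

not linearizable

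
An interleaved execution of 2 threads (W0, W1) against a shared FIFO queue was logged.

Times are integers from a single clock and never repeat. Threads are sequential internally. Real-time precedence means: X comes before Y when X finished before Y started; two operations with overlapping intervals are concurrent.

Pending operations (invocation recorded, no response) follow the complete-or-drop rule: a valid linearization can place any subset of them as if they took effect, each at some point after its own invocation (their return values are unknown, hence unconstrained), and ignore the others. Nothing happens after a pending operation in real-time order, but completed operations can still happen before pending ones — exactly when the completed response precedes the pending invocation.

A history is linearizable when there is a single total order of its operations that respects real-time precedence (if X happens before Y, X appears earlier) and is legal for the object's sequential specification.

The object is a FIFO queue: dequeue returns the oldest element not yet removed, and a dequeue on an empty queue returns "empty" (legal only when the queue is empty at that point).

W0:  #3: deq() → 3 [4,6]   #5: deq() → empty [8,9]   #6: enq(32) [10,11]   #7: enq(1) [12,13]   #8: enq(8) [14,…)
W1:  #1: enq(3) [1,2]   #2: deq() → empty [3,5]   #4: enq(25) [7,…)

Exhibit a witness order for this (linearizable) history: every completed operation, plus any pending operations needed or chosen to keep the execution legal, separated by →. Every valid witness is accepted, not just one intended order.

#1 → #3 → #2 → #5 → #4 → #6 → #7

1. #1 enq(3), leaving queue <3>
2. #3 deq() → 3, leaving queue <>
3. #2 deq() → empty, leaving queue <>
4. #5 deq() → empty, leaving queue <>
5. #4 enq(25) (pending, included), leaving queue <25>
6. #6 enq(32), leaving queue <25,32>
7. #7 enq(1), leaving queue <25,32,1>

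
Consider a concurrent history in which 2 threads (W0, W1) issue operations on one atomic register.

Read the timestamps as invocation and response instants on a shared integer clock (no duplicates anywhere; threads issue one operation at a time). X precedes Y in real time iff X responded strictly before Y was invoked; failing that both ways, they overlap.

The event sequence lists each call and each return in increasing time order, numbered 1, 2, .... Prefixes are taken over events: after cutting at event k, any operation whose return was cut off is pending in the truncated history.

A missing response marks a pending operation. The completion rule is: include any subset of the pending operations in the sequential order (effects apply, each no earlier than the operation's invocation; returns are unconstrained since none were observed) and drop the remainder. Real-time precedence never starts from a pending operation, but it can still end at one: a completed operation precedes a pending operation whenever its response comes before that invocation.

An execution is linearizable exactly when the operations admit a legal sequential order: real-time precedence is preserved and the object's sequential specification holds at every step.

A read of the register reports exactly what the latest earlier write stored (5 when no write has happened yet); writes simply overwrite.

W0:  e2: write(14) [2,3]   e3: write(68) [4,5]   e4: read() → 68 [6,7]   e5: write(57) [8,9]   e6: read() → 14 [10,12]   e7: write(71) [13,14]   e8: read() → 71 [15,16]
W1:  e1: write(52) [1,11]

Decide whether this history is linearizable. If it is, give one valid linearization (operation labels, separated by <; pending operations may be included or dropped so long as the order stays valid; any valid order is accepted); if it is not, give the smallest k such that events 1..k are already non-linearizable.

not linearizable — minimal violating prefix: 12 events

already the first 12 events (up to e6's response at time 12) admit no linearization; the first 11 still do
the 6 completed operations admit 6 real-time orders; each fails the atomic register replay
for example e1, e2, e3, e4, e5, e6 fails at step 6: e6 read() → 14 is not legal there
for example e2, e1, e3, e4, e5, e6 fails at step 6: e6 read() → 14 is not legal there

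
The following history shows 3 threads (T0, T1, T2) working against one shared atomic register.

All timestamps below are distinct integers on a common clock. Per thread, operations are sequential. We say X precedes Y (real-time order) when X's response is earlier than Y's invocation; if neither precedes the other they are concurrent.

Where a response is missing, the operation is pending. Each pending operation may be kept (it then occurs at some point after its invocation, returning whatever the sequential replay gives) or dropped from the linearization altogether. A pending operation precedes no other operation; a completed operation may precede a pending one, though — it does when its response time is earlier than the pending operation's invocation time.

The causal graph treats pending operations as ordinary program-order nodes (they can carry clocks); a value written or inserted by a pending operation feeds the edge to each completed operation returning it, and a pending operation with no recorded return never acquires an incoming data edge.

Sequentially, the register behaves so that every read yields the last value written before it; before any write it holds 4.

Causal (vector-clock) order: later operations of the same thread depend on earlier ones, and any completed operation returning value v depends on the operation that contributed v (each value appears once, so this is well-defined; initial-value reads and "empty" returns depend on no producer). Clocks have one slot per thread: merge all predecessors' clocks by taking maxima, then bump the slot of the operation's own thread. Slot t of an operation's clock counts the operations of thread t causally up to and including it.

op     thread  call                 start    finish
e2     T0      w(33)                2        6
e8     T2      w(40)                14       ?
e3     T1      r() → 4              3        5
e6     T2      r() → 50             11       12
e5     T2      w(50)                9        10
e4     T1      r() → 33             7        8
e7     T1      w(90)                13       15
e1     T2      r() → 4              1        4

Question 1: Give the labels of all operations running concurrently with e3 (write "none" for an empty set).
overlap test against e3 [3,5]: concurrent iff the interval meets 3..5
e1 [1,4]: concurrent
e2 [2,6]: concurrent
e4 [7,8]: after
e5 [9,10]: after
e6 [11,12]: after
e7 [13,15]: after
e8 [14,…): after

e1, e2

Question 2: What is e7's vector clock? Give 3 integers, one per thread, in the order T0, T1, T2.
invoked at 1, e1 has no predecessors; its own T2 bump gives (0, 0, 1)
invoked at 3, e3 has no predecessors; its own T1 bump gives (0, 1, 0)
invoked at 2, e2 has no predecessors; its own T0 bump gives (1, 0, 0)
e5, invoked 9, takes VC(e1)=(0, 0, 1) under max, adds 1 for T2 → (0, 0, 2)
e6, invoked 11, takes VC(e5)=(0, 0, 2) under max, adds 1 for T2 → (0, 0, 3)
e4, invoked 7, takes VC(e2)=(1, 0, 0), VC(e3)=(0, 1, 0) under max, adds 1 for T1 → (1, 2, 0)
e8, invoked 14, takes VC(e6)=(0, 0, 3) under max, adds 1 for T2 → (0, 0, 4)
e7, invoked 13, takes VC(e4)=(1, 2, 0) under max, adds 1 for T1 → (1, 3, 0)
target: VC(e7) = (1, 3, 0)

(1, 3, 0)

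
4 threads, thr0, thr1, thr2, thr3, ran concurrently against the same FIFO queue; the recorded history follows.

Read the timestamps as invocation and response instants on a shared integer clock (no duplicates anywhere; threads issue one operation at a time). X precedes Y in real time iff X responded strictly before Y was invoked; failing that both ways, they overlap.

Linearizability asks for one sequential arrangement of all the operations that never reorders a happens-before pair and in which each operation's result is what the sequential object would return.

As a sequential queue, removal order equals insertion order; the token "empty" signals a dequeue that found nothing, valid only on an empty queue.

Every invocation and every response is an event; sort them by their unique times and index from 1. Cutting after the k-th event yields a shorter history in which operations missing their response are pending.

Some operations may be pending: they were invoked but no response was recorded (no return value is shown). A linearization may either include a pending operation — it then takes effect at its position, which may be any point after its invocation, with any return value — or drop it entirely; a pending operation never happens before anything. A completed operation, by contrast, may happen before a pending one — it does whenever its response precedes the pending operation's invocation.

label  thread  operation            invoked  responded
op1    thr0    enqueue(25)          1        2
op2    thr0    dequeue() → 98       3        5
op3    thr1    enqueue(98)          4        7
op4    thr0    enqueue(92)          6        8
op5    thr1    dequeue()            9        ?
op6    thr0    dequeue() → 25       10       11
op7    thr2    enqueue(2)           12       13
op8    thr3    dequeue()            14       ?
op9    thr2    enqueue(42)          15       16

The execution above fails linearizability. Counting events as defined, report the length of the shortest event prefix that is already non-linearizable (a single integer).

5

a valid linearization of events 1..4 exists, for instance op1:
after step 1 (op1 enqueue(25)): queue <25>
with event 5 included (op2 responding at time 5), all real-time-consistent orders fail
no escape via the 1 pending operation (op3): every completion choice fails
e.g. op1, op2 (pending dropped): illegal at step 2, since op2 dequeue() → 98 cannot apply there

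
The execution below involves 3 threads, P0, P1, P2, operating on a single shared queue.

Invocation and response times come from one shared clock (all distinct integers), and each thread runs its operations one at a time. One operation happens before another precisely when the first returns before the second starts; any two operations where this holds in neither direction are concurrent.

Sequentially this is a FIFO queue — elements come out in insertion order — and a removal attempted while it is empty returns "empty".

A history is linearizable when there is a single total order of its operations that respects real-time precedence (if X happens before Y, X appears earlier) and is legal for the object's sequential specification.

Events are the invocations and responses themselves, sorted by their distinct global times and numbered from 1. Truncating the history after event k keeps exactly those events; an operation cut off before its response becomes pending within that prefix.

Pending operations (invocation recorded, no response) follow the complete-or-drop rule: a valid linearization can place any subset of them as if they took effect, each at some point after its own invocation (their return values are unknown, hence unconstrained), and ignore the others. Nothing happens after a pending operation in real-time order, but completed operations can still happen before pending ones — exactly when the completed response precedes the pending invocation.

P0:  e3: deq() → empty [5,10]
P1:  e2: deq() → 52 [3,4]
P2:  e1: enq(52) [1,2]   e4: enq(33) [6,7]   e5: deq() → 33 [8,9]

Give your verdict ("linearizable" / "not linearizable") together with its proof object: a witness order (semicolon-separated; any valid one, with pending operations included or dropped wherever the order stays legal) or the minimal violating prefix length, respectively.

linearizable — witness: e1; e2; e3; e4; e5

step 1: e1 enq(52) — queue <52>
step 2: e2 deq() → 52 — queue <>
step 3: e3 deq() → empty — queue <>
step 4: e4 enq(33) — queue <33>
step 5: e5 deq() → 33 — queue <>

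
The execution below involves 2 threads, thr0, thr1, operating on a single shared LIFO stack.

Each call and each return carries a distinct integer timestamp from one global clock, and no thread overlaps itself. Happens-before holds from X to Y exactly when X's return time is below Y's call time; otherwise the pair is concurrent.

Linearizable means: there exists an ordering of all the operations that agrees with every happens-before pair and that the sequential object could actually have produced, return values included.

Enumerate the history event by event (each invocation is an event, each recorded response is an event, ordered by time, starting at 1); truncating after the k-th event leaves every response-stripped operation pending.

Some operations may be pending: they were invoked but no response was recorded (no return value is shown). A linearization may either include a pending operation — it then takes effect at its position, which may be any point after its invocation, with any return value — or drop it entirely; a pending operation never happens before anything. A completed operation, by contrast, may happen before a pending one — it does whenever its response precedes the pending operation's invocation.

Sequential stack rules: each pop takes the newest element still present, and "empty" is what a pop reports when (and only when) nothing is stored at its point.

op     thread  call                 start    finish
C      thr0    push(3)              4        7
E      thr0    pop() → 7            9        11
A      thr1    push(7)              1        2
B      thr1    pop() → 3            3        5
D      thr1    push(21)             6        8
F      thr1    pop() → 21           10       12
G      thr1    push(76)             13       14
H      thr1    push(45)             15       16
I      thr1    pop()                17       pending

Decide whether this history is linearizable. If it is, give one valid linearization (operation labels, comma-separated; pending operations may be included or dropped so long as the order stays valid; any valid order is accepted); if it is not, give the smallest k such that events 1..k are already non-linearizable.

step 1: A push(7) — stack <7>
step 2: C push(3) — stack <7,3>
step 3: B pop() → 3 — stack <7>
step 4: D push(21) — stack <7,21>
step 5: F pop() → 21 — stack <7>
step 6: E pop() → 7 — stack <>
step 7: G push(76) — stack <76>
step 8: H push(45) — stack <76,45>

linearizable — witness: A, C, B, D, F, E, G, H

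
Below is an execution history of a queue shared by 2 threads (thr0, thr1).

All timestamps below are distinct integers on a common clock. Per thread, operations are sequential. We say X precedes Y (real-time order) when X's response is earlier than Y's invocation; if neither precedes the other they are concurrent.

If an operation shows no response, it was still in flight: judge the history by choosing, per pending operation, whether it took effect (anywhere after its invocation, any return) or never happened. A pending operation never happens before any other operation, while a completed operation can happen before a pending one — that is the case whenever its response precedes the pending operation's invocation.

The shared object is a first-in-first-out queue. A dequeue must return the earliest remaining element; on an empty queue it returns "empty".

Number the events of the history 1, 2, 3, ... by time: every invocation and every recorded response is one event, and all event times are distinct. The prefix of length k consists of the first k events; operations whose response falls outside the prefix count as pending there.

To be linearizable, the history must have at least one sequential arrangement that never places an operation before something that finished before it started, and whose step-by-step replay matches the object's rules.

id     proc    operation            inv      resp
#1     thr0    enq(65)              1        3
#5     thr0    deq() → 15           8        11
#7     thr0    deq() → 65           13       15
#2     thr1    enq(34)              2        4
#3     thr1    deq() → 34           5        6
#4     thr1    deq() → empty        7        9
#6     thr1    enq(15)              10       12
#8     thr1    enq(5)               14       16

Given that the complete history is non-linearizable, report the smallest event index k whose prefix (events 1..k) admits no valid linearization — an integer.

events 1..10 are linearizable, e.g. via #2, #1, #3, #5, #4:
after step 1 (#2 enq(34)): queue <34>
after step 2 (#1 enq(65)): queue <34,65>
after step 3 (#3 deq() → 34): queue <65>
after step 4 (#5 deq() (pending, included)): queue <>
after step 5 (#4 deq() → empty): queue <>
event 11 — #5's response, time 11 — after it, nothing linearizes
no completion choice of the 1 pending operation (#6) rescues it — every subset was tried
take #1, #2, #3, #4, #5 (pending dropped): step 3 already fails, because #3 deq() → 34 cannot occur there
take #1, #2, #3, #5, #4 (pending dropped): step 3 already fails, because #3 deq() → 34 cannot occur there

11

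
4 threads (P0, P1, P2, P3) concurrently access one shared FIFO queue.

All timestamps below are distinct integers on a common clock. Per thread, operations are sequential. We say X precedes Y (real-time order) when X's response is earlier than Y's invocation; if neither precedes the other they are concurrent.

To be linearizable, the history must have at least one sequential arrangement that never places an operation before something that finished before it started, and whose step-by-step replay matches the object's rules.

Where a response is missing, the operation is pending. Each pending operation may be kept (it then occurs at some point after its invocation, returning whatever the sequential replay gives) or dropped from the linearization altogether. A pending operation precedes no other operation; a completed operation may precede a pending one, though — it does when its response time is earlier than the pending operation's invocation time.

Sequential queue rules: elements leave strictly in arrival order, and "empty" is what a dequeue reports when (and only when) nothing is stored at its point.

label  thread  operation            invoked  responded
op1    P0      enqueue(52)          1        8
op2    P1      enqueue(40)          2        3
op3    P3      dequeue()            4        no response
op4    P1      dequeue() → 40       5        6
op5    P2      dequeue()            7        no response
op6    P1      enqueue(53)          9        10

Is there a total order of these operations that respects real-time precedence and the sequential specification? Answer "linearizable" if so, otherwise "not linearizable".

witness order: op1, op2, op3, op4, op5, op6
step 1: op1 enqueue(52) — queue <52>
step 2: op2 enqueue(40) — queue <52,40>
step 3: op3 dequeue() (pending, included) — queue <40>
step 4: op4 dequeue() → 40 — queue <>
step 5: op5 dequeue() (pending, included) — queue <>
step 6: op6 enqueue(53) — queue <53>

linearizable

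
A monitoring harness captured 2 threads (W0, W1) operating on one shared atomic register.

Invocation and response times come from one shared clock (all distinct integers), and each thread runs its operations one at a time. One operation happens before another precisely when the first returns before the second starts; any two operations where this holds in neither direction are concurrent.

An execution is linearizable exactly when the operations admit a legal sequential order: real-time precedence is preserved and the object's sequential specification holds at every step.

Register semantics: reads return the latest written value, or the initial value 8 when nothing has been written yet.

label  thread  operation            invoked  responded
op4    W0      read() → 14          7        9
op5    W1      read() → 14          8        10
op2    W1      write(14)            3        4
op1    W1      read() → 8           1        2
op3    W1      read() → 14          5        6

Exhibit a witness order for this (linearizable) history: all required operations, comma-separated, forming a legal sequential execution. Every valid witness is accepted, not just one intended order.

op1, op2, op3, op4, op5

1. op1 read() → 8, leaving value 8
2. op2 write(14), leaving value 14
3. op3 read() → 14, leaving value 14
4. op4 read() → 14, leaving value 14
5. op5 read() → 14, leaving value 14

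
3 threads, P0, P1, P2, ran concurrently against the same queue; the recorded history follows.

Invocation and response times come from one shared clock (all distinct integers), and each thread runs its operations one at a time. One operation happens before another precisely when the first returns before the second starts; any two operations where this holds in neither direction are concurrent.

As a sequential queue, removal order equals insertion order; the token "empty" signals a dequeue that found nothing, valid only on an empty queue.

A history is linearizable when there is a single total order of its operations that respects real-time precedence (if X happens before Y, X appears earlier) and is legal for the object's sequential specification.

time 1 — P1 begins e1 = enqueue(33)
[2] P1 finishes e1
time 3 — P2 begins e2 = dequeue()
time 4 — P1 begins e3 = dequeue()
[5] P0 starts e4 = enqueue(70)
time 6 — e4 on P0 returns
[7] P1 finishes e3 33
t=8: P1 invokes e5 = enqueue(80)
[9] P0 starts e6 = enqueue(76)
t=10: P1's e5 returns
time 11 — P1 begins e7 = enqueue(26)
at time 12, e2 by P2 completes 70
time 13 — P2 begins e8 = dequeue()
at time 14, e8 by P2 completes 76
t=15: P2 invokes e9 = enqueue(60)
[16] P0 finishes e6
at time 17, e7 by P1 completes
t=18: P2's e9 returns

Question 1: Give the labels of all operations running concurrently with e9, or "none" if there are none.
Answer: e6, e7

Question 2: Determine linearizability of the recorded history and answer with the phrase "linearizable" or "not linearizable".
one valid linearization: e1, e3, e4, e2, e6, e5, e7, e8, e9
after step 1 (e1 enqueue(33)): queue <33>
after step 2 (e3 dequeue() → 33): queue <>
after step 3 (e4 enqueue(70)): queue <70>
after step 4 (e2 dequeue() → 70): queue <>
after step 5 (e6 enqueue(76)): queue <76>
after step 6 (e5 enqueue(80)): queue <76,80>
after step 7 (e7 enqueue(26)): queue <76,80,26>
after step 8 (e8 dequeue() → 76): queue <80,26>
after step 9 (e9 enqueue(60)): queue <80,26,60>

linearizable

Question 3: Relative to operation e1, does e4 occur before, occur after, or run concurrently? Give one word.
Answer: after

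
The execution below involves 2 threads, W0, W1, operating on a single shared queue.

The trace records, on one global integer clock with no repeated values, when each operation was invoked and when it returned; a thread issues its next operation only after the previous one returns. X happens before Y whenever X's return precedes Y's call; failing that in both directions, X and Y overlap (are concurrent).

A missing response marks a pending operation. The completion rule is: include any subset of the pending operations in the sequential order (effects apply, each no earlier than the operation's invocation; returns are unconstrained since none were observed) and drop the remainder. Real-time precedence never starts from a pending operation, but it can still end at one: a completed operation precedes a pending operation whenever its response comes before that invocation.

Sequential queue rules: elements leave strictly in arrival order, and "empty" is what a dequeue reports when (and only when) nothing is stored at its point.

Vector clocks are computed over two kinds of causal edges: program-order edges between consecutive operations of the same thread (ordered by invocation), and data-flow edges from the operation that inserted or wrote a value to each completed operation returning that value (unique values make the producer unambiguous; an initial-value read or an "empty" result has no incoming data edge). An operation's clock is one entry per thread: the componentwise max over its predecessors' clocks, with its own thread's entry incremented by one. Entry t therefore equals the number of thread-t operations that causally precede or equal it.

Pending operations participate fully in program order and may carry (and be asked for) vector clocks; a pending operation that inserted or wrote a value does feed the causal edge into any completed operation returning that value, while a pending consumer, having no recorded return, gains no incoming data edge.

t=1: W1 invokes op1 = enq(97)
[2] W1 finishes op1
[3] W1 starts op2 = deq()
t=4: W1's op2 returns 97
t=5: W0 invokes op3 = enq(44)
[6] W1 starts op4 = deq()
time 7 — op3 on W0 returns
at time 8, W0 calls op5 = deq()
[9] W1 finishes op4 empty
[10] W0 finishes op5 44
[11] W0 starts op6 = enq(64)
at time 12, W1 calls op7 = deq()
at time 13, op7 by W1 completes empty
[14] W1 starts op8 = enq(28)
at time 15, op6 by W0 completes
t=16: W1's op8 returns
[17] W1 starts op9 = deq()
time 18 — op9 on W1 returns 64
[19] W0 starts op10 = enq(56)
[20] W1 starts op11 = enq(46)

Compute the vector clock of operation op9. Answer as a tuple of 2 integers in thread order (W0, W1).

(3, 6)

op1 (invocation 1): nothing precedes it; W1's component alone gives (0, 1)
op3 (invocation 5): nothing precedes it; W0's component alone gives (1, 0)
op2 (invocation 3): componentwise max over VC(op1)=(0, 1), +1 at W1, giving (0, 2)
op5 (invocation 8): componentwise max over VC(op3)=(1, 0), +1 at W0, giving (2, 0)
op4 (invocation 6): componentwise max over VC(op2)=(0, 2), +1 at W1, giving (0, 3)
op6 (invocation 11): componentwise max over VC(op5)=(2, 0), +1 at W0, giving (3, 0)
op7 (invocation 12): componentwise max over VC(op4)=(0, 3), +1 at W1, giving (0, 4)
op10 (invocation 19): componentwise max over VC(op6)=(3, 0), +1 at W0, giving (4, 0)
op8 (invocation 14): componentwise max over VC(op7)=(0, 4), +1 at W1, giving (0, 5)
op9 (invocation 17): componentwise max over VC(op6)=(3, 0), VC(op8)=(0, 5), +1 at W1, giving (3, 6)
op11 (invocation 20): componentwise max over VC(op9)=(3, 6), +1 at W1, giving (3, 7)
target: VC(op9) = (3, 6)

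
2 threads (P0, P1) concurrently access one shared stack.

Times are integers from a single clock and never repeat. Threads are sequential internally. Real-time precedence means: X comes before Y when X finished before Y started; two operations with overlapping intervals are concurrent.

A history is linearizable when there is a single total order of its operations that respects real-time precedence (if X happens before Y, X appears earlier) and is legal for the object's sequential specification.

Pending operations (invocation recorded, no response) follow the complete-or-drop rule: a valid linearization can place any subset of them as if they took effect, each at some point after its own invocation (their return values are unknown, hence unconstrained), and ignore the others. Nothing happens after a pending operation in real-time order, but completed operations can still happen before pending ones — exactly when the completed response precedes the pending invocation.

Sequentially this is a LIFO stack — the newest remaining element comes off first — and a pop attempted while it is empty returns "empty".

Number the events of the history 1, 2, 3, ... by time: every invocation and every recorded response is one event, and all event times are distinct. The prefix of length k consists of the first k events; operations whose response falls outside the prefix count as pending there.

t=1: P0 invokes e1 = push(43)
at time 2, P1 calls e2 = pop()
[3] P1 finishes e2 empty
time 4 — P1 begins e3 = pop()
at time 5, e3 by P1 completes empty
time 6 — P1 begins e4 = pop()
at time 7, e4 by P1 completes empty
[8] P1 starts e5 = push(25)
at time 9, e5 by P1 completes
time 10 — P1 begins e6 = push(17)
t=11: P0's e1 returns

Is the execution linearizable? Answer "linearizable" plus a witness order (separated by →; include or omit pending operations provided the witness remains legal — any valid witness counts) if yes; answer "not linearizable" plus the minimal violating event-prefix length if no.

1. e2 pop() → empty, leaving stack <>
2. e3 pop() → empty, leaving stack <>
3. e4 pop() → empty, leaving stack <>
4. e1 push(43), leaving stack <43>
5. e5 push(25), leaving stack <43,25>

linearizable — witness: e2 → e3 → e4 → e1 → e5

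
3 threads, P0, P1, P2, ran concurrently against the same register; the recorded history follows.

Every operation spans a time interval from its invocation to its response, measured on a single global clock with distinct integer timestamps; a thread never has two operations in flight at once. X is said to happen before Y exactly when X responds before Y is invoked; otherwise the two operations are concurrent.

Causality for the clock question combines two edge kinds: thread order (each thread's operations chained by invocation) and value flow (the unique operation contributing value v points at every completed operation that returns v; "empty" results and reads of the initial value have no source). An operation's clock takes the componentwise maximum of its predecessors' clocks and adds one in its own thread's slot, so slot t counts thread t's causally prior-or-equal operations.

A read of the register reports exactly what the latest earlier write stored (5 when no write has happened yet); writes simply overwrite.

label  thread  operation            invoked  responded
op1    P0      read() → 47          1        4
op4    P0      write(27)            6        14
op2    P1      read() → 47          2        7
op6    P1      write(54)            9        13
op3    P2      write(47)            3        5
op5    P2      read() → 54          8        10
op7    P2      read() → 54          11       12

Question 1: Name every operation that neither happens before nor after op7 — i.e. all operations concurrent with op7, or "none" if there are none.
Answer: op4, op6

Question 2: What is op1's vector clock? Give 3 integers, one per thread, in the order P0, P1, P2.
Answer: (1, 0, 1)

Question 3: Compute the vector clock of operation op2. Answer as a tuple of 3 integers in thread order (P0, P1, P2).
Answer: (0, 1, 1)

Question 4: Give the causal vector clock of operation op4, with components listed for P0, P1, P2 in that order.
Answer: (2, 0, 1)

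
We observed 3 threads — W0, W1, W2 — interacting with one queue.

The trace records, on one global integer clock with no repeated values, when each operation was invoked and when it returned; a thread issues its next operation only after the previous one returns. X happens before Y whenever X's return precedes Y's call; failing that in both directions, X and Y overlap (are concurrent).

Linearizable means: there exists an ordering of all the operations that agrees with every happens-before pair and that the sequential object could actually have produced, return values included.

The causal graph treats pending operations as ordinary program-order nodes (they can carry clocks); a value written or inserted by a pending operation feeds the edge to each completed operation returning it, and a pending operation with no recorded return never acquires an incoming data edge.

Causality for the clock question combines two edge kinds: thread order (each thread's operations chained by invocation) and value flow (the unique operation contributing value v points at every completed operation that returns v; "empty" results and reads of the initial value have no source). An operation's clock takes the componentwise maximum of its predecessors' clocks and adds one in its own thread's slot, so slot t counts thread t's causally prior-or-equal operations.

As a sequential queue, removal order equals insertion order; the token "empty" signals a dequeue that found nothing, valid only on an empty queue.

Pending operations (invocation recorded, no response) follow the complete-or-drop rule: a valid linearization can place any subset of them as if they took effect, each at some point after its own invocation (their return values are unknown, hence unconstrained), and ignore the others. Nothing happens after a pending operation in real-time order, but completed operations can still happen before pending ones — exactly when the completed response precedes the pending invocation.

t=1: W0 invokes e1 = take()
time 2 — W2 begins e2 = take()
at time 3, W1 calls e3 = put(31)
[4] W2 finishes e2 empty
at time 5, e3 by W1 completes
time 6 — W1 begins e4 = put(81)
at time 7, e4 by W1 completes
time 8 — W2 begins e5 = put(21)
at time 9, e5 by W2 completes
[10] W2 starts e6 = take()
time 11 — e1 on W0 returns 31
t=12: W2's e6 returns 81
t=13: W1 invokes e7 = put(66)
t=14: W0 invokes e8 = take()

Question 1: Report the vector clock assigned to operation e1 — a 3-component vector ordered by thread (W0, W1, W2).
no predecessors for e2 (invoked 2): W2 increments from zero → (0, 0, 1)
no predecessors for e3 (invoked 3): W1 increments from zero → (0, 1, 0)
invoked at 8, e5 merges VC(e2)=(0, 0, 1) and bumps W2's slot → (0, 0, 2)
invoked at 6, e4 merges VC(e3)=(0, 1, 0) and bumps W1's slot → (0, 2, 0)
invoked at 1, e1 merges VC(e3)=(0, 1, 0) and bumps W0's slot → (1, 1, 0)
invoked at 13, e7 merges VC(e4)=(0, 2, 0) and bumps W1's slot → (0, 3, 0)
invoked at 14, e8 merges VC(e1)=(1, 1, 0) and bumps W0's slot → (2, 1, 0)
invoked at 10, e6 merges VC(e4)=(0, 2, 0), VC(e5)=(0, 0, 2) and bumps W2's slot → (0, 2, 3)
target: VC(e1) = (1, 1, 0)

(1, 1, 0)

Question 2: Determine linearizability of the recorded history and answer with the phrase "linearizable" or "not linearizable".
one valid linearization: e2, e3, e1, e4, e5, e6
after step 1 (e2 take() → empty): queue <>
after step 2 (e3 put(31)): queue <31>
after step 3 (e1 take() → 31): queue <>
after step 4 (e4 put(81)): queue <81>
after step 5 (e5 put(21)): queue <81,21>
after step 6 (e6 take() → 81): queue <21>

linearizable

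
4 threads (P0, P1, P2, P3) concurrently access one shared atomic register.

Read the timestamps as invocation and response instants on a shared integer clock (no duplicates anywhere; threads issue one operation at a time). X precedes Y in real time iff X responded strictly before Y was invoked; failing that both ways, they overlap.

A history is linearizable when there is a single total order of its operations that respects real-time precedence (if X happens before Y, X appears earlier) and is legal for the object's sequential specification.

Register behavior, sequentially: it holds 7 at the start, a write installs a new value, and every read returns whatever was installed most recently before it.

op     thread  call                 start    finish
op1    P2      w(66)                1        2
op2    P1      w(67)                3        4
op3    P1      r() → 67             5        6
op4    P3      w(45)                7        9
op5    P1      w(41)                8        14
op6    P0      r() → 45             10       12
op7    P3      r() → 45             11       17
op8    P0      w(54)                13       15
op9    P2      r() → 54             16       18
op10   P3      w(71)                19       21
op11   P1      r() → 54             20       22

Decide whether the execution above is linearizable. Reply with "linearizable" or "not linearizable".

a witness: op1, op2, op3, op4, op6, op7, op5, op8, op9, op11, op10
after step 1 (op1 w(66)): value 66
after step 2 (op2 w(67)): value 67
after step 3 (op3 r() → 67): value 67
after step 4 (op4 w(45)): value 45
after step 5 (op6 r() → 45): value 45
after step 6 (op7 r() → 45): value 45
after step 7 (op5 w(41)): value 41
after step 8 (op8 w(54)): value 54
after step 9 (op9 r() → 54): value 54
after step 10 (op11 r() → 54): value 54
after step 11 (op10 w(71)): value 71

linearizable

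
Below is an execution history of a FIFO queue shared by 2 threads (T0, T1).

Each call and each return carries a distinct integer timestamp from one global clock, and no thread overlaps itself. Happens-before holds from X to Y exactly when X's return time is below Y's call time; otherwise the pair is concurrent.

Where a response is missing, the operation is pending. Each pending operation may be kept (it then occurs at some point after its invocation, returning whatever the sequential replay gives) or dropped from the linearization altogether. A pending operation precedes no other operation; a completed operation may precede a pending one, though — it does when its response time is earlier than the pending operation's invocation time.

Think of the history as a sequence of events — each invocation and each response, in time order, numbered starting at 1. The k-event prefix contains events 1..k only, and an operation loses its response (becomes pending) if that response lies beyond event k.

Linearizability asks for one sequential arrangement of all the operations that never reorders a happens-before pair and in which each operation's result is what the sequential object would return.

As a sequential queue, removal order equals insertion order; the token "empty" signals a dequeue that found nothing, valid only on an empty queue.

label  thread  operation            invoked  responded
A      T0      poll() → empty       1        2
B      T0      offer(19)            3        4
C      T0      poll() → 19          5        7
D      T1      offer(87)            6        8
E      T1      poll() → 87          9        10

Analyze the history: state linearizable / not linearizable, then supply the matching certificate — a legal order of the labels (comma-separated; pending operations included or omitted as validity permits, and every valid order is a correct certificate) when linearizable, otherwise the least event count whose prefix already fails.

1. A poll() → empty, leaving queue <>
2. B offer(19), leaving queue <19>
3. C poll() → 19, leaving queue <>
4. D offer(87), leaving queue <87>
5. E poll() → 87, leaving queue <>

linearizable — witness: A, B, C, D, E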